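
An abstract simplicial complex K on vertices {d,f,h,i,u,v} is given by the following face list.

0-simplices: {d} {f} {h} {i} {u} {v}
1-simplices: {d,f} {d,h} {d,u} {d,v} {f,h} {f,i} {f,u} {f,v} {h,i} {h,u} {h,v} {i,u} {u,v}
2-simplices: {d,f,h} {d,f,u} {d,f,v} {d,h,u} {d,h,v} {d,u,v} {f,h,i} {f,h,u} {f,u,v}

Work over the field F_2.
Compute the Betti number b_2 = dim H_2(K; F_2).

n_0=6 n_1=13 n_2=9  [Z2]
∂1: piv[df,dh,du,dv,fi] rk=5  ker:fh,fu,fv,hi,hu,hv,iu,uv
∂2: piv[dfh,dfu,dfv,dhu,dhv,duv,fhi] rk=7  ker:fhu,fuv
b_2=(9−7)−0=2

b_2=2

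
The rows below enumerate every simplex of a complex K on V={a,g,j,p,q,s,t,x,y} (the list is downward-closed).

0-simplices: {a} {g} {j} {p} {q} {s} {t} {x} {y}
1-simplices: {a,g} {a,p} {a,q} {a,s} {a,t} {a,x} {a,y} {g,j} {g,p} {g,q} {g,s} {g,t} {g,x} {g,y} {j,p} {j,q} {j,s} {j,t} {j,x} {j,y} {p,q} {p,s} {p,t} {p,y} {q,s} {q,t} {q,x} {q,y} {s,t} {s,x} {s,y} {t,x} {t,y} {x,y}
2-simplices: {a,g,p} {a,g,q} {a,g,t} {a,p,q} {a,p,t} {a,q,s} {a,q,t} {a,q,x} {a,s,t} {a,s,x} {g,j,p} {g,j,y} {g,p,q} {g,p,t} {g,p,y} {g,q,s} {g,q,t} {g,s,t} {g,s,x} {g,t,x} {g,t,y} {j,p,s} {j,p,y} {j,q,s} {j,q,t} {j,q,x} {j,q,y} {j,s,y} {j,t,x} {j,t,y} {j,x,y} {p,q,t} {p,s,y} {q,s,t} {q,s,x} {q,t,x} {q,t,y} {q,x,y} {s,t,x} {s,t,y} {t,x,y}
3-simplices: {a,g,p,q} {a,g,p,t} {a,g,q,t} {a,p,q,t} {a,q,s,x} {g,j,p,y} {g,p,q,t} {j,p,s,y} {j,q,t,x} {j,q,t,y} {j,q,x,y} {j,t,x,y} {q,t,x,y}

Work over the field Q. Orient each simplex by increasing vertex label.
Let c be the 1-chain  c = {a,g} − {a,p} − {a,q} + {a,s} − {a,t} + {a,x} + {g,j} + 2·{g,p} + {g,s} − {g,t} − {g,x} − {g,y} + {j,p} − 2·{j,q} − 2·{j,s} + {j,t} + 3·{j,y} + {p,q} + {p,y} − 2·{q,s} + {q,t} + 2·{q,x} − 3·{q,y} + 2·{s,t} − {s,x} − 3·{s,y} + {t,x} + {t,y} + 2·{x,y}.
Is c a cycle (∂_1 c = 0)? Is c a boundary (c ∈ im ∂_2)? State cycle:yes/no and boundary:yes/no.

n_0=9 n_1=34 n_2=41 n_3=13  [Q]
∂1: piv[ag,ap,aq,as,at,ax,ay,gj] rk=8  ker:gp,gq,gs,gt,gx,gy,jp,jq,js,jt,jx,jy,pq,ps,pt,py,qs,qt,qx,qy,st,sx,sy,tx,ty,xy
∂2: piv[agp,agq,agt,apq,apt,aqs,aqt,aqx,ast,asx,gjp,gjy,gpy,gqs,gsx,gtx,gty,jps,jqs,jqt,jqx,jqy,jsy,jty,jxy] rk=25  ker:gpq,gpt,gqt,gst,jpy,jtx,pqt,psy,qst,qsx,qtx,qty,qxy,stx,sty,txy
∂3: piv[agpq,agpt,agqt,apqt,aqsx,gjpy,jpsy,jqtx,jqty,jqxy,jtxy] rk=11  ker:gpqt,qtxy
∂1c = 0
c vs im∂2: reduces to 0 ⇒ boundary

cycle:yes boundary:yes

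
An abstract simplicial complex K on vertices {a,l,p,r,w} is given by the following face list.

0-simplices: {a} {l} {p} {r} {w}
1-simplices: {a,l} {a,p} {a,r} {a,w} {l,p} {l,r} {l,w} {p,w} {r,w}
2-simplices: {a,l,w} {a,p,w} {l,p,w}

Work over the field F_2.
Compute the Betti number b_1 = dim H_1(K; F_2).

n_0=5 n_1=9 n_2=3  [Z2]
∂1: piv[al,ap,ar,aw] rk=4  ker:lp,lr,lw,pw,rw
∂2: piv[alw,apw,lpw] rk=3
b_1=(9−4)−3=2

b_1=2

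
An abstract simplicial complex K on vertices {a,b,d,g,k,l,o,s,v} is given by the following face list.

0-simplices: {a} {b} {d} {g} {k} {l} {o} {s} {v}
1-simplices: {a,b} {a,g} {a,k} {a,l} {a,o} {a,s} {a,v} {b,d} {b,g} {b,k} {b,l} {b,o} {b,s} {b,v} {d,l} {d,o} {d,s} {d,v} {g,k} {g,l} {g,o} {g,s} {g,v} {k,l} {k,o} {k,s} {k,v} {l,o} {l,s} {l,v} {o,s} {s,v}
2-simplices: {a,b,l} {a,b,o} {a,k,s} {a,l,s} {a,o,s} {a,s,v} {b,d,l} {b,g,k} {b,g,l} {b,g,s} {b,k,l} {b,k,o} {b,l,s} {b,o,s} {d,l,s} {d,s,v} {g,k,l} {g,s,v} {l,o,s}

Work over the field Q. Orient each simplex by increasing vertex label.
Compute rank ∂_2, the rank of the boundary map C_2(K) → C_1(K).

n_0=9 n_1=32 n_2=19  [Q]
∂1: piv[ab,ag,ak,al,ao,as,av,bd] rk=8  ker:bg,bk,bl,bo,bs,bv,dl,do,ds,dv,gk,gl,go,gs,gv,kl,ko,ks,kv,lo,ls,lv,os,sv
∂2: piv[abl,abo,aks,als,aos,asv,bdl,bgk,bgl,bgs,bkl,bko,bls,dls,dsv,gsv,los] rk=17  ker:bos,gkl
rk∂_2=17

rank∂_2=17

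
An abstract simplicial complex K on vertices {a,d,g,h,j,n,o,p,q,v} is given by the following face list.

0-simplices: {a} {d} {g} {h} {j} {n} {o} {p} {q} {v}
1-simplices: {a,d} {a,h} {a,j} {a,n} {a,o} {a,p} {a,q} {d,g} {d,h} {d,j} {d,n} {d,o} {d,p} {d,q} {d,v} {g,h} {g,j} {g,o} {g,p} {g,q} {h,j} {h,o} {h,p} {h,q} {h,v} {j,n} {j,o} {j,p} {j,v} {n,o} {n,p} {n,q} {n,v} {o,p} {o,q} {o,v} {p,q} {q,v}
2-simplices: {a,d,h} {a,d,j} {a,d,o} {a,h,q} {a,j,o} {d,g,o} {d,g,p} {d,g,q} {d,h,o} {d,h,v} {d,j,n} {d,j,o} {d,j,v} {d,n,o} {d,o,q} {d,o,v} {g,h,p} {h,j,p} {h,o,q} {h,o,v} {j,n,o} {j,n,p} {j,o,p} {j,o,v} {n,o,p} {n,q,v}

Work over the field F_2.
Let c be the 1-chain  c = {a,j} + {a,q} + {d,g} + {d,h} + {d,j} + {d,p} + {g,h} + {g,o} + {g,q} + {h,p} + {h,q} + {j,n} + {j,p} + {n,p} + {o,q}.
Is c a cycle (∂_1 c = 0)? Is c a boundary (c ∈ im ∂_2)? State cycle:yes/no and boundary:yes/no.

n_0=10 n_1=38 n_2=26  [Z2]
∂1: piv[ad,ah,aj,an,ao,ap,aq,dg,dv] rk=9  ker:dh,dj,dn,do,dp,dq,gh,gj,go,gp,gq,hj,ho,hp,hq,hv,jn,jo,jp,jv,no,np,nq,nv,op,oq,ov,pq,qv
∂2: piv[adh,adj,ado,ahq,ajo,dgo,dgp,dgq,dho,dhv,djn,djv,dno,doq,dov,ghp,hjp,hoq,jnp,jop,nqv] rk=21  ker:djo,hov,jno,jov,nop
∂1c = 0
c vs im∂2: reduces to 0 ⇒ boundary

cycle:yes boundary:yes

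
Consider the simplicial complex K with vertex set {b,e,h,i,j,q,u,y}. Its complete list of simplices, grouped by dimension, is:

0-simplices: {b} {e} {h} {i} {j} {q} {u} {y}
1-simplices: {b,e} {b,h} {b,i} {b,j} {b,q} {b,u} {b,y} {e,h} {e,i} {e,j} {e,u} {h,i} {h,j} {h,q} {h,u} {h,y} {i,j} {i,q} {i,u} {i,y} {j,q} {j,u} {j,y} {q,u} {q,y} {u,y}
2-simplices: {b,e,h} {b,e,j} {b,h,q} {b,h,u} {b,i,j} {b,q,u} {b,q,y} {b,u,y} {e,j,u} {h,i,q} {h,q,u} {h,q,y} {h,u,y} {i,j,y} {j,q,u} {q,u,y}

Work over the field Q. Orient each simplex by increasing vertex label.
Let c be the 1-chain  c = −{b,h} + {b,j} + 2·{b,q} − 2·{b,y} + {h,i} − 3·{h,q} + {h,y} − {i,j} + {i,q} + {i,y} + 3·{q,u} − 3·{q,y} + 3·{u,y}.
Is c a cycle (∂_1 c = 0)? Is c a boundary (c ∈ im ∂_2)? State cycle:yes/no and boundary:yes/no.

cycle:yes boundary:no

n_0=8 n_1=26 n_2=16  [Q]
∂1: piv[be,bh,bi,bj,bq,bu,by] rk=7  ker:eh,ei,ej,eu,hi,hj,hq,hu,hy,ij,iq,iu,iy,jq,ju,jy,qu,qy,uy
∂2: piv[beh,bej,bhq,bhu,bij,bqu,bqy,buy,eju,hiq,hqy,ijy,jqu] rk=13  ker:hqu,huy,quy
∂1c = 0
c vs im∂2: residual ≠ 0 ⇒ not boundary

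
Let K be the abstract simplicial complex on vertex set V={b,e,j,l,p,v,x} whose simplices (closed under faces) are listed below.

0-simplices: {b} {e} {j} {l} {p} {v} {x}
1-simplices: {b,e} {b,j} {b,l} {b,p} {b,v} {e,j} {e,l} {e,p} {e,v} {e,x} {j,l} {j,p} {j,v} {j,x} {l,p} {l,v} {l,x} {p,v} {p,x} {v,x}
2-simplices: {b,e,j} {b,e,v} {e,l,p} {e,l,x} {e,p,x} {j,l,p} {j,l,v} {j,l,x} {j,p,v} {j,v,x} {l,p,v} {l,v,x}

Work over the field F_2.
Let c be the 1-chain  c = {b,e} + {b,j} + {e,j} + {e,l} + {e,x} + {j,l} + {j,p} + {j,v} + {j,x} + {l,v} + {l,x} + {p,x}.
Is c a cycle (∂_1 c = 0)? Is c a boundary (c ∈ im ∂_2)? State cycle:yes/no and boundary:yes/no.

n_0=7 n_1=20 n_2=12  [Z2]
∂1: piv[be,bj,bl,bp,bv,ex] rk=6  ker:ej,el,ep,ev,jl,jp,jv,jx,lp,lv,lx,pv,px,vx
∂2: piv[bej,bev,elp,elx,epx,jlp,jlv,jlx,jpv,jvx] rk=10  ker:lpv,lvx
∂1c = 0
c vs im∂2: reduces to 0 ⇒ boundary

cycle:yes boundary:yes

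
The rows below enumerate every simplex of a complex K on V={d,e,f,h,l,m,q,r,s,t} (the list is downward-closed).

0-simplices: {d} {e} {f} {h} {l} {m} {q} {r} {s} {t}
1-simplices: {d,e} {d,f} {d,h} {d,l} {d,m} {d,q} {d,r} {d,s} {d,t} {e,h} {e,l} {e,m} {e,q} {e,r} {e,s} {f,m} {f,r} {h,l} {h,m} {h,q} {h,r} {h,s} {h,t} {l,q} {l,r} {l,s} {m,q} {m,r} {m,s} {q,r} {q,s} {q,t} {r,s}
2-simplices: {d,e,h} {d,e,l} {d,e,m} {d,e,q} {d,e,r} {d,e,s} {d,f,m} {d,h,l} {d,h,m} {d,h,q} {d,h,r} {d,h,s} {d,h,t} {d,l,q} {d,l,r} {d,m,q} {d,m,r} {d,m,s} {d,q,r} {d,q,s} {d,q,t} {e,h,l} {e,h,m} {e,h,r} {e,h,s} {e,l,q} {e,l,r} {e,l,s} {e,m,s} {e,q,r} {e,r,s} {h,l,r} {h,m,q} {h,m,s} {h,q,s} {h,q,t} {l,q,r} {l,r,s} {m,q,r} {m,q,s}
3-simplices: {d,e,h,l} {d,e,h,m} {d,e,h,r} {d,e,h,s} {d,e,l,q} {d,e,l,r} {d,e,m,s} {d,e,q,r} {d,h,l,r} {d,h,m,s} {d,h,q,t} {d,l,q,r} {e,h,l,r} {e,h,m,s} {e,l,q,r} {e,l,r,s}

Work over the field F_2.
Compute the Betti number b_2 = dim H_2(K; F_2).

n_0=10 n_1=33 n_2=40 n_3=16  [Z2]
∂1: piv[de,df,dh,dl,dm,dq,dr,ds,dt] rk=9  ker:eh,el,em,eq,er,es,fm,fr,hl,hm,hq,hr,hs,ht,lq,lr,ls,mq,mr,ms,qr,qs,qt,rs
∂2: piv[deh,del,dem,deq,der,des,dfm,dhl,dhm,dhq,dhr,dhs,dht,dlq,dlr,dmq,dmr,dms,dqr,dqs,dqt,els,ers] rk=23  ker:ehl,ehm,ehr,ehs,elq,elr,ems,eqr,hlr,hmq,hms,hqs,hqt,lqr,lrs,mqr,mqs
∂3: piv[dehl,dehm,dehr,dehs,delq,delr,dems,deqr,dhlr,dhms,dhqt,dlqr,elrs] rk=13  ker:ehlr,ehms,elqr
b_2=(40−23)−13=4

b_2=4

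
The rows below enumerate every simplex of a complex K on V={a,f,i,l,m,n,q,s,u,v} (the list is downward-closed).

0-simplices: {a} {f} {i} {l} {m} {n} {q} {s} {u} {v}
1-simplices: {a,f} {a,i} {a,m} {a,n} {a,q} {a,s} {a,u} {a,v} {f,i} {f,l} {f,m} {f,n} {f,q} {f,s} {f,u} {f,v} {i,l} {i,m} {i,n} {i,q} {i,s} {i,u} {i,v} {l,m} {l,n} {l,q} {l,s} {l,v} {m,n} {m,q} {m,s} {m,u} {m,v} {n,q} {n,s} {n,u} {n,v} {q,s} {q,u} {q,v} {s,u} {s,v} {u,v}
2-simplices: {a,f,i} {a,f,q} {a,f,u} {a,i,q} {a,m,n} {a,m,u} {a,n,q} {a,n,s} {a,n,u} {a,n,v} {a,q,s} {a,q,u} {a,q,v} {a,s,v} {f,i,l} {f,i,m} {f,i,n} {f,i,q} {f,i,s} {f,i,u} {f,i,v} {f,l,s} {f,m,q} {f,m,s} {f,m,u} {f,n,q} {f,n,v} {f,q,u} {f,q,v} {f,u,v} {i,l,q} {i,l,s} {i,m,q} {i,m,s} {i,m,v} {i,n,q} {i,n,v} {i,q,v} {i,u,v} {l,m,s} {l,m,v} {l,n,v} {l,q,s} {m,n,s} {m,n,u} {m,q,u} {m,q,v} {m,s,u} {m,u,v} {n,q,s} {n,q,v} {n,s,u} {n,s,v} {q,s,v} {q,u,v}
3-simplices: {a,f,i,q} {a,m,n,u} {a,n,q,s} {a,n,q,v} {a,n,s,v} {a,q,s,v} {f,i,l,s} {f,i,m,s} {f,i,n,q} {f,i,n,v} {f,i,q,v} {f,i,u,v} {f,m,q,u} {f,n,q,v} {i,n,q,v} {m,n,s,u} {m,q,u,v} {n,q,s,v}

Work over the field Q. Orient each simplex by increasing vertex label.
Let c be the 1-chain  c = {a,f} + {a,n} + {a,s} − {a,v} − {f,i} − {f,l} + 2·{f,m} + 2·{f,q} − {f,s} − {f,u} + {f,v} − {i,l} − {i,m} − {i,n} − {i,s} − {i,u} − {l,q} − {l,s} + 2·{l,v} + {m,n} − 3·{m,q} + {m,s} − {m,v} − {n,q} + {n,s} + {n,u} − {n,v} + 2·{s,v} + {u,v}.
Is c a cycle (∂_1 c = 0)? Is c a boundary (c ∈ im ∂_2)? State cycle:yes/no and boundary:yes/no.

cycle:no boundary:no

n_0=10 n_1=43 n_2=55 n_3=18  [Q]
∂1: piv[af,ai,am,an,aq,as,au,av,fl] rk=9  ker:fi,fm,fn,fq,fs,fu,fv,il,im,in,iq,is,iu,iv,lm,ln,lq,ls,lv,mn,mq,ms,mu,mv,nq,ns,nu,nv,qs,qu,qv,su,sv,uv
∂2: piv[afi,afq,afu,aiq,amn,amu,anq,ans,anu,anv,aqs,aqu,aqv,asv,fil,fim,fin,fis,fiu,fiv,fls,fmq,fms,fmu,fnq,fnv,fuv,ilq,imv,lms,lmv,lnv,lqs,msu] rk=34  ker:fiq,fqu,fqv,ils,imq,ims,inq,inv,iqv,iuv,mns,mnu,mqu,mqv,muv,nqs,nqv,nsu,nsv,qsv,quv
∂3: piv[afiq,amnu,anqs,anqv,ansv,aqsv,fils,fims,finq,finv,fiqv,fiuv,fmqu,fnqv,mnsu,mquv] rk=16  ker:inqv,nqsv
∂1c = −2·{a} + 4·{i} − 2·{l} + 3·{m} + {n} − 3·{q} − 2·{s} − 2·{u} + 3·{v}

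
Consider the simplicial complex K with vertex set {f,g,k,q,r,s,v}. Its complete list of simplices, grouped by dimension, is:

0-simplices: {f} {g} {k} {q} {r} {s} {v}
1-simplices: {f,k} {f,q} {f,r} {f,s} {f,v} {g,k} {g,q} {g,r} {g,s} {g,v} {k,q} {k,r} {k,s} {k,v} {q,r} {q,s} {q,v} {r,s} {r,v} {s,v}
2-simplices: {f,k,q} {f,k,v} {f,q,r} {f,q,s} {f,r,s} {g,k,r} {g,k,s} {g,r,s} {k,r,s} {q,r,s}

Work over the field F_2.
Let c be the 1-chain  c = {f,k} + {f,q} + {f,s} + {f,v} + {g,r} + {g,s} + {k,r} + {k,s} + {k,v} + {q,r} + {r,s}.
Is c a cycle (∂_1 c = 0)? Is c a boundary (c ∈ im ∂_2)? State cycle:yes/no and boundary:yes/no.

cycle:yes boundary:yes

n_0=7 n_1=20 n_2=10  [Z2]
∂1: piv[fk,fq,fr,fs,fv,gk] rk=6  ker:gq,gr,gs,gv,kq,kr,ks,kv,qr,qs,qv,rs,rv,sv
∂2: piv[fkq,fkv,fqr,fqs,frs,gkr,gks,grs] rk=8  ker:krs,qrs
∂1c = 0
c vs im∂2: reduces to 0 ⇒ boundary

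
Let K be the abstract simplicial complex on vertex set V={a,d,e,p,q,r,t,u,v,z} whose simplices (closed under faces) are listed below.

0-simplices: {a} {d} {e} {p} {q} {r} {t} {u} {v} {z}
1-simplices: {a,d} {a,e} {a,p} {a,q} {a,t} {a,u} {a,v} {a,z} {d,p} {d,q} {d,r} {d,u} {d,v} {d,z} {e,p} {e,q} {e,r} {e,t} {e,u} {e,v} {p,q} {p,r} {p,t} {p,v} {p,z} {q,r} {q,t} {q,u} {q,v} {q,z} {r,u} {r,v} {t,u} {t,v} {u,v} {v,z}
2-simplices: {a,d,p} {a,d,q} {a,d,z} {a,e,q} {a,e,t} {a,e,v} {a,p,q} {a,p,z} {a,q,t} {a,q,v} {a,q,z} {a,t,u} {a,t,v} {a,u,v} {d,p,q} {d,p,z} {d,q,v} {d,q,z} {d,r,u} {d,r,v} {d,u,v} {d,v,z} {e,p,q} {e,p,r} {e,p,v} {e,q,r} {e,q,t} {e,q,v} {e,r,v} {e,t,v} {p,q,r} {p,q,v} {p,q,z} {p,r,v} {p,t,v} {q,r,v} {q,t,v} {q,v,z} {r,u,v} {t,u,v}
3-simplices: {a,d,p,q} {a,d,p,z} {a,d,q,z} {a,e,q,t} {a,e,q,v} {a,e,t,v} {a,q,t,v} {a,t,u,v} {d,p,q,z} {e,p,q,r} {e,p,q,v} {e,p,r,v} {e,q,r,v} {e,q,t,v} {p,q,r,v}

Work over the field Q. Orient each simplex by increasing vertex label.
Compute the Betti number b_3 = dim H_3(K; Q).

b_3=2

n_0=10 n_1=36 n_2=40 n_3=15  [Q]
∂1: piv[ad,ae,ap,aq,at,au,av,az,dr] rk=9  ker:dp,dq,du,dv,dz,ep,eq,er,et,eu,ev,pq,pr,pt,pv,pz,qr,qt,qu,qv,qz,ru,rv,tu,tv,uv,vz
∂2: piv[adp,adq,adz,aeq,aet,aev,apq,apz,aqt,aqv,aqz,atu,atv,auv,dqv,dru,drv,duv,dvz,epq,epr,epv,eqr,erv,ptv] rk=25  ker:dpq,dpz,dqz,eqt,eqv,etv,pqr,pqv,pqz,prv,qrv,qtv,qvz,ruv,tuv
∂3: piv[adpq,adpz,adqz,aeqt,aeqv,aetv,aqtv,atuv,dpqz,epqr,epqv,eprv,eqrv] rk=13  ker:eqtv,pqrv
b_3=(15−13)−0=2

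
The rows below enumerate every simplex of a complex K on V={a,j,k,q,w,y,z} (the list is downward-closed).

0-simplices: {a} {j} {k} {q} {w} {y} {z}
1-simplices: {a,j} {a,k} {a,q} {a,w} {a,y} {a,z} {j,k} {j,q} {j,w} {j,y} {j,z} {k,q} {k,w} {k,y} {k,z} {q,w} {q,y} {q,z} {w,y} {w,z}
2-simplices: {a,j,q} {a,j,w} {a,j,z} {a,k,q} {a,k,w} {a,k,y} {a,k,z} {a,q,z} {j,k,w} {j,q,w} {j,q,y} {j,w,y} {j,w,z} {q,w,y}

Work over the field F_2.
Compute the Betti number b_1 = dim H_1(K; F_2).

n_0=7 n_1=20 n_2=14  [Z2]
∂1: piv[aj,ak,aq,aw,ay,az] rk=6  ker:jk,jq,jw,jy,jz,kq,kw,ky,kz,qw,qy,qz,wy,wz
∂2: piv[ajq,ajw,ajz,akq,akw,aky,akz,aqz,jkw,jqw,jqy,jwy,jwz] rk=13  ker:qwy
b_1=(20−6)−13=1

b_1=1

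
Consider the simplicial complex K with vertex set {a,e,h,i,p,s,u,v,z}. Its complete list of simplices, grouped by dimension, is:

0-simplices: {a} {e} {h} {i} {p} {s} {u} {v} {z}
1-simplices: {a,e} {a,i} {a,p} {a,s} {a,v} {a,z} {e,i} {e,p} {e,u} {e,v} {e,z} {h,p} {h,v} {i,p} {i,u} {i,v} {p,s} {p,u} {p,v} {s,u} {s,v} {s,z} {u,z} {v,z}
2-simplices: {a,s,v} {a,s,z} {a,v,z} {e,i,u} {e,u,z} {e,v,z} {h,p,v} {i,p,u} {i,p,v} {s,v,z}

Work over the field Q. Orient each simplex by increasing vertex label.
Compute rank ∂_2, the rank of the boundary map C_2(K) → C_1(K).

n_0=9 n_1=24 n_2=10  [Q]
∂1: piv[ae,ai,ap,as,av,az,eu,hp] rk=8  ker:ei,ep,ev,ez,hv,ip,iu,iv,ps,pu,pv,su,sv,sz,uz,vz
∂2: piv[asv,asz,avz,eiu,euz,evz,hpv,ipu,ipv] rk=9  ker:svz
rk∂_2=9

rank∂_2=9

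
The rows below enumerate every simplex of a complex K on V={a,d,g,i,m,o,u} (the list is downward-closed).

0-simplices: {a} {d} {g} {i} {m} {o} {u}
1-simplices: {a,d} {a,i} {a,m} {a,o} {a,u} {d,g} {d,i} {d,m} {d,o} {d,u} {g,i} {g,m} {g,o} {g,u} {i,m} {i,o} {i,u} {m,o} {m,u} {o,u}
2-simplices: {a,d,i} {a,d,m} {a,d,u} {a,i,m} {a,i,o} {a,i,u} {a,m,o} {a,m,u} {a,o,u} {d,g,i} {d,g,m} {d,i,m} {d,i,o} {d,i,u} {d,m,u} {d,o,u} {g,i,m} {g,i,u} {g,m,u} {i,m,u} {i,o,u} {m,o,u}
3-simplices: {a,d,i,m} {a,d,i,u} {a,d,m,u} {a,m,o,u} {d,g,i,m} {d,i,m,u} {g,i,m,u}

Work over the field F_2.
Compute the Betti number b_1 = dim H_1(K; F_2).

n_0=7 n_1=20 n_2=22 n_3=7  [Z2]
∂1: piv[ad,ai,am,ao,au,dg] rk=6  ker:di,dm,do,du,gi,gm,go,gu,im,io,iu,mo,mu,ou
∂2: piv[adi,adm,adu,aim,aio,aiu,amo,amu,aou,dgi,dgm,dio,giu] rk=13  ker:dim,diu,dmu,dou,gim,gmu,imu,iou,mou
∂3: piv[adim,adiu,admu,amou,dgim,dimu,gimu] rk=7
b_1=(20−6)−13=1

b_1=1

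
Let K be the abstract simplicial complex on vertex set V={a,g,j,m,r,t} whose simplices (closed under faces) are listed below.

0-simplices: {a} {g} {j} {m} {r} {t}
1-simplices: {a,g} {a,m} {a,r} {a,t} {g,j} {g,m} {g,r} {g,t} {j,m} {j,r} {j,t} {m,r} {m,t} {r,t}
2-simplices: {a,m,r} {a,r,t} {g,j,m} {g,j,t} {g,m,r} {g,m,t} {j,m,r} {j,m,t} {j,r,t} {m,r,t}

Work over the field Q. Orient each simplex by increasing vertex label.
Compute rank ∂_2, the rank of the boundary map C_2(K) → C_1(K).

rank∂_2=8

n_0=6 n_1=14 n_2=10  [Q]
∂1: piv[ag,am,ar,at,gj] rk=5  ker:gm,gr,gt,jm,jr,jt,mr,mt,rt
∂2: piv[amr,art,gjm,gjt,gmr,gmt,jmr,jrt] rk=8  ker:jmt,mrt
rk∂_2=8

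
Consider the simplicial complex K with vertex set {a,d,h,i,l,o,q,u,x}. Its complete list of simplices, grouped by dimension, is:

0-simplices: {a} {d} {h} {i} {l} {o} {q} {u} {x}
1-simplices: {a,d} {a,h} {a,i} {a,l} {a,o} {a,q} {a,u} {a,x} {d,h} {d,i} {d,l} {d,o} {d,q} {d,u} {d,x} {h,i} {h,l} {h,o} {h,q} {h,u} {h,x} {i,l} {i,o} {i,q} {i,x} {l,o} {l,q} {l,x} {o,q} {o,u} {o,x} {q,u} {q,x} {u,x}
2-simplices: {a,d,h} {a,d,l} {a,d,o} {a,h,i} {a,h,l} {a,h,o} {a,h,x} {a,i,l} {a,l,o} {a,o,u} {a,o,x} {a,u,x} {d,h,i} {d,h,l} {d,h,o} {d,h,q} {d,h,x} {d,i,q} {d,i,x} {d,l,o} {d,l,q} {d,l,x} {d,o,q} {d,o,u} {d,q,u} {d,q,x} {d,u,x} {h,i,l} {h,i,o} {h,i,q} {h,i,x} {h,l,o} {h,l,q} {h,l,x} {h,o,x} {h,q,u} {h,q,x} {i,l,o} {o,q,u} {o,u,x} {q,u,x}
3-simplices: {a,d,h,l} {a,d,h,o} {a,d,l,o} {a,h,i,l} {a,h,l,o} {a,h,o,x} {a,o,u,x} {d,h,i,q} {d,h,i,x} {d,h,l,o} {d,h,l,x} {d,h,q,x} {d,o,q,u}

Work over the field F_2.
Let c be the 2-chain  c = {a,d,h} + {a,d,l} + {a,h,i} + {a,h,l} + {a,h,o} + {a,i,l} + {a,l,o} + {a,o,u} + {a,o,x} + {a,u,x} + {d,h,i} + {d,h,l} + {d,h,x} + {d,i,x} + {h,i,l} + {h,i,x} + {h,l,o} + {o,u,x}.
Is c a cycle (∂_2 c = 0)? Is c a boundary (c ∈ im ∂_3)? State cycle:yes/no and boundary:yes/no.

n_0=9 n_1=34 n_2=41 n_3=13  [Z2]
∂1: piv[ad,ah,ai,al,ao,aq,au,ax] rk=8  ker:dh,di,dl,do,dq,du,dx,hi,hl,ho,hq,hu,hx,il,io,iq,ix,lo,lq,lx,oq,ou,ox,qu,qx,ux
∂2: piv[adh,adl,ado,ahi,ahl,aho,ahx,ail,alo,aou,aox,aux,dhi,dhq,dhx,diq,dix,dlq,dlx,doq,dou,dqu,dqx,hio,hqu] rk=25  ker:dhl,dho,dlo,dux,hil,hiq,hix,hlo,hlq,hlx,hox,hqx,ilo,oqu,oux,qux
∂3: piv[adhl,adho,adlo,ahil,ahlo,ahox,aoux,dhiq,dhix,dhlx,dhqx,doqu] rk=12  ker:dhlo
∂2c = 0
c vs im∂3: reduces to 0 ⇒ boundary

cycle:yes boundary:yes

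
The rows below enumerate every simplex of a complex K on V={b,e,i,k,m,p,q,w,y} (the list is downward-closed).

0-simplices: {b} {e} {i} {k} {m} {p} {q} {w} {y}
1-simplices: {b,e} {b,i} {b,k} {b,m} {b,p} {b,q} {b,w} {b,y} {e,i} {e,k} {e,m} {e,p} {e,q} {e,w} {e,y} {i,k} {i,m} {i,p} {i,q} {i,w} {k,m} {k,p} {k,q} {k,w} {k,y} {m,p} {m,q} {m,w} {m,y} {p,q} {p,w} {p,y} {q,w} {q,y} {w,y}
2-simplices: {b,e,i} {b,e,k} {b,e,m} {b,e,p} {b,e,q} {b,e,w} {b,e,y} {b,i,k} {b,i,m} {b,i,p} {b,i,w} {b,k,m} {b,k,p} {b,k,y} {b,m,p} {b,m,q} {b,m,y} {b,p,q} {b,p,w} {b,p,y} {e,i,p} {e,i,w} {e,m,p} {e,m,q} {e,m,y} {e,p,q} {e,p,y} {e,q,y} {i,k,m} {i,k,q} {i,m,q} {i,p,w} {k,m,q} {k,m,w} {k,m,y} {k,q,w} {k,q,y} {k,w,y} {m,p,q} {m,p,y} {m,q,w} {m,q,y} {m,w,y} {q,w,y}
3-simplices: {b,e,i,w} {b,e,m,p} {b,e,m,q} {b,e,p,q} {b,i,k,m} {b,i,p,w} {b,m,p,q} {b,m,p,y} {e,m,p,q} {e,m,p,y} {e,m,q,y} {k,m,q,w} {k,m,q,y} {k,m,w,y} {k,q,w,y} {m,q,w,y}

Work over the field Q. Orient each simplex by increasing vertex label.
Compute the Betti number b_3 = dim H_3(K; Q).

n_0=9 n_1=35 n_2=44 n_3=16  [Q]
∂1: piv[be,bi,bk,bm,bp,bq,bw,by] rk=8  ker:ei,ek,em,ep,eq,ew,ey,ik,im,ip,iq,iw,km,kp,kq,kw,ky,mp,mq,mw,my,pq,pw,py,qw,qy,wy
∂2: piv[bei,bek,bem,bep,beq,bew,bey,bik,bim,bip,biw,bkm,bkp,bky,bmp,bmq,bmy,bpq,bpw,bpy,eqy,ikq,imq,kmw,kqw,kwy] rk=26  ker:eip,eiw,emp,emq,emy,epq,epy,ikm,ipw,kmq,kmy,kqy,mpq,mpy,mqw,mqy,mwy,qwy
∂3: piv[beiw,bemp,bemq,bepq,bikm,bipw,bmpq,bmpy,empy,emqy,kmqw,kmqy,kmwy,kqwy] rk=14  ker:empq,mqwy
b_3=(16−14)−0=2

b_3=2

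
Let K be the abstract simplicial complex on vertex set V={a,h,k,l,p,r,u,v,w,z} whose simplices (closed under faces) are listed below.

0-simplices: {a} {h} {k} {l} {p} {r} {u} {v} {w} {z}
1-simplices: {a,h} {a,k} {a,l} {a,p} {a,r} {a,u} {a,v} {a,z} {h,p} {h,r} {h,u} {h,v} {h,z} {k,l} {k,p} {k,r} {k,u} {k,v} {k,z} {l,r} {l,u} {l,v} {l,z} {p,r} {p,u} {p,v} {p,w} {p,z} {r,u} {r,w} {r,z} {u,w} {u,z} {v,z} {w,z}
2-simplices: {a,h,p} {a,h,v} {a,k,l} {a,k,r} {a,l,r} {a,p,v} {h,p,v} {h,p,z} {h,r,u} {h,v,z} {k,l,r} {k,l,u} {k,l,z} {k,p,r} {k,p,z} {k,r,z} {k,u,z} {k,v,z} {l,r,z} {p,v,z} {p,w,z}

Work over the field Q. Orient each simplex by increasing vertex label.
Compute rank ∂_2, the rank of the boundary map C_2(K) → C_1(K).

n_0=10 n_1=35 n_2=21  [Q]
∂1: piv[ah,ak,al,ap,ar,au,av,az,pw] rk=9  ker:hp,hr,hu,hv,hz,kl,kp,kr,ku,kv,kz,lr,lu,lv,lz,pr,pu,pv,pz,ru,rw,rz,uw,uz,vz,wz
∂2: piv[ahp,ahv,akl,akr,alr,apv,hpz,hru,hvz,klu,klz,kpr,kpz,krz,kuz,kvz,pwz] rk=17  ker:hpv,klr,lrz,pvz
rk∂_2=17

rank∂_2=17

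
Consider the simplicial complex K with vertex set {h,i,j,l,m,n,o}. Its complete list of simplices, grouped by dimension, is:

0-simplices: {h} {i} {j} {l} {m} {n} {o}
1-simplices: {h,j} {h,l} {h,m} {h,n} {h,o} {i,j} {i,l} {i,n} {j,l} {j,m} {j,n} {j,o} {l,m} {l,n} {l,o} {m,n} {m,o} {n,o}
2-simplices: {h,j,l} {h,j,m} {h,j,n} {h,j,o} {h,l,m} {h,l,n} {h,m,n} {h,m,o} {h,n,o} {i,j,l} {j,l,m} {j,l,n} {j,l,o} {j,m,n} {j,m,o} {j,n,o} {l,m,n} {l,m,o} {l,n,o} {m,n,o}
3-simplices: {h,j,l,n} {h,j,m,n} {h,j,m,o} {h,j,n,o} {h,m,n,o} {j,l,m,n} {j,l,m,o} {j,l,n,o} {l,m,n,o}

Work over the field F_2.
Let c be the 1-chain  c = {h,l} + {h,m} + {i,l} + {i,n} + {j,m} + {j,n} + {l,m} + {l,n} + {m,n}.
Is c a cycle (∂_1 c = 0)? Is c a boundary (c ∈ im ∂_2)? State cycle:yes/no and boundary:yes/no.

cycle:yes boundary:no

n_0=7 n_1=18 n_2=20 n_3=9  [Z2]
∂1: piv[hj,hl,hm,hn,ho,ij] rk=6  ker:il,in,jl,jm,jn,jo,lm,ln,lo,mn,mo,no
∂2: piv[hjl,hjm,hjn,hjo,hlm,hln,hmn,hmo,hno,ijl,jlo] rk=11  ker:jlm,jln,jmn,jmo,jno,lmn,lmo,lno,mno
∂3: piv[hjln,hjmn,hjmo,hjno,hmno,jlmn,jlmo,jlno] rk=8  ker:lmno
∂1c = 0
c vs im∂2: residual ≠ 0 ⇒ not boundary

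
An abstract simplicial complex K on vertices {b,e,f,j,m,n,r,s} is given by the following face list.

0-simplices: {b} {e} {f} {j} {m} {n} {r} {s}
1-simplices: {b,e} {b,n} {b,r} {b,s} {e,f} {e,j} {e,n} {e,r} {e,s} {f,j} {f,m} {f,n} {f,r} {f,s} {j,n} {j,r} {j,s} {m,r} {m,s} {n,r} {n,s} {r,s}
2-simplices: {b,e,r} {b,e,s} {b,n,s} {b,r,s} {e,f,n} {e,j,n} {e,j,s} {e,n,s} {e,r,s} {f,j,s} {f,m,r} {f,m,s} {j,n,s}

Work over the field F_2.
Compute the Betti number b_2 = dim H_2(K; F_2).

n_0=8 n_1=22 n_2=13  [Z2]
∂1: piv[be,bn,br,bs,ef,ej,fm] rk=7  ker:en,er,es,fj,fn,fr,fs,jn,jr,js,mr,ms,nr,ns,rs
∂2: piv[ber,bes,bns,brs,efn,ejn,ejs,ens,fjs,fmr,fms] rk=11  ker:ers,jns
b_2=(13−11)−0=2

b_2=2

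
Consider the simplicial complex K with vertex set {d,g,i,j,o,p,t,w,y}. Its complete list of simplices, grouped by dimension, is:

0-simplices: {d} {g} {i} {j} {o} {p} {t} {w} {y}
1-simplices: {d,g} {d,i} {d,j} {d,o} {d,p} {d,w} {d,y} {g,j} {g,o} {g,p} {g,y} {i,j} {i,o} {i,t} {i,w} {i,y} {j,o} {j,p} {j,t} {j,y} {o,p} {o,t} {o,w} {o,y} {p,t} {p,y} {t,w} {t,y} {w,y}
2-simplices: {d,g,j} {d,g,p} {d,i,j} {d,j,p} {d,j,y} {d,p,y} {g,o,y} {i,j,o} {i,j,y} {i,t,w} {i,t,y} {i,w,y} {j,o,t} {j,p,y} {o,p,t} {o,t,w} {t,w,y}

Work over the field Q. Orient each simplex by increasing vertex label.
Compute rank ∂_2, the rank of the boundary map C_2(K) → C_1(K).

n_0=9 n_1=29 n_2=17  [Q]
∂1: piv[dg,di,dj,do,dp,dw,dy,it] rk=8  ker:gj,go,gp,gy,ij,io,iw,iy,jo,jp,jt,jy,op,ot,ow,oy,pt,py,tw,ty,wy
∂2: piv[dgj,dgp,dij,djp,djy,dpy,goy,ijo,ijy,itw,ity,iwy,jot,opt,otw] rk=15  ker:jpy,twy
rk∂_2=15

rank∂_2=15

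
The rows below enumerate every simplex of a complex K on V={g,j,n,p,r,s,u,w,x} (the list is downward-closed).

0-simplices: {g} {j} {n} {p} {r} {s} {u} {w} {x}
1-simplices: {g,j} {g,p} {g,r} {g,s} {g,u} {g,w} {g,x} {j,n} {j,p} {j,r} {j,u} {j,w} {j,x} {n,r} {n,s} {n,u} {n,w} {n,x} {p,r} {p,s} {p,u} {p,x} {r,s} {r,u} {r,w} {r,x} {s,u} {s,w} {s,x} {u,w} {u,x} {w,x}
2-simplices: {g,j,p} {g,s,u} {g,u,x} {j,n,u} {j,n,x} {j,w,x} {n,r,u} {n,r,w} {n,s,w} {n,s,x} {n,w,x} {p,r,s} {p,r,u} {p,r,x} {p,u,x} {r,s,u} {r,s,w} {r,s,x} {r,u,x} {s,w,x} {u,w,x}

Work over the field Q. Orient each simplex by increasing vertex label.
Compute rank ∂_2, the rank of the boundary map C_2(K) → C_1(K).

n_0=9 n_1=32 n_2=21  [Q]
∂1: piv[gj,gp,gr,gs,gu,gw,gx,jn] rk=8  ker:jp,jr,ju,jw,jx,nr,ns,nu,nw,nx,pr,ps,pu,px,rs,ru,rw,rx,su,sw,sx,uw,ux,wx
∂2: piv[gjp,gsu,gux,jnu,jnx,jwx,nru,nrw,nsw,nsx,nwx,prs,pru,prx,pux,rsu,rsw,rsx,uwx] rk=19  ker:rux,swx
rk∂_2=19

rank∂_2=19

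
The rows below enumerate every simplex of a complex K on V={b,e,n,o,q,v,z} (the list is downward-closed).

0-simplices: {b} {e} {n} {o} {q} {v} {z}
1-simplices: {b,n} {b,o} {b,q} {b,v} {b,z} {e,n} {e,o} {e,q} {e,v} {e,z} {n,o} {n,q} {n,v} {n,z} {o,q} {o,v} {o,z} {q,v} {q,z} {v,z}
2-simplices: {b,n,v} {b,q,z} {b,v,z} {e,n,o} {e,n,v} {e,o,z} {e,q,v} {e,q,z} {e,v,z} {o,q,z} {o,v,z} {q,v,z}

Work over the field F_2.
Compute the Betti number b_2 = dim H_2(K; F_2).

n_0=7 n_1=20 n_2=12  [Z2]
∂1: piv[bn,bo,bq,bv,bz,en] rk=6  ker:eo,eq,ev,ez,no,nq,nv,nz,oq,ov,oz,qv,qz,vz
∂2: piv[bnv,bqz,bvz,eno,env,eoz,eqv,eqz,evz,oqz,ovz] rk=11  ker:qvz
b_2=(12−11)−0=1

b_2=1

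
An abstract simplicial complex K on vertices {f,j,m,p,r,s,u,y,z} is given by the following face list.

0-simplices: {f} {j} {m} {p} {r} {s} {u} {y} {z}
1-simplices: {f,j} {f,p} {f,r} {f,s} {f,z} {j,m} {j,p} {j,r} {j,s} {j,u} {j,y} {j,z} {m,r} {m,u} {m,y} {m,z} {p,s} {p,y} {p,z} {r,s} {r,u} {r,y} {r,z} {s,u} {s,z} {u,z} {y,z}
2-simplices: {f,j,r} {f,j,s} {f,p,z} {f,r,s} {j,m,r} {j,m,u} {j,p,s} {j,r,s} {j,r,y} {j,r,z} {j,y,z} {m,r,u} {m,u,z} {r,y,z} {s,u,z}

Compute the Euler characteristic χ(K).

n_0=9 n_1=27 n_2=15
χ=+9−27+15=-3

χ(K)=-3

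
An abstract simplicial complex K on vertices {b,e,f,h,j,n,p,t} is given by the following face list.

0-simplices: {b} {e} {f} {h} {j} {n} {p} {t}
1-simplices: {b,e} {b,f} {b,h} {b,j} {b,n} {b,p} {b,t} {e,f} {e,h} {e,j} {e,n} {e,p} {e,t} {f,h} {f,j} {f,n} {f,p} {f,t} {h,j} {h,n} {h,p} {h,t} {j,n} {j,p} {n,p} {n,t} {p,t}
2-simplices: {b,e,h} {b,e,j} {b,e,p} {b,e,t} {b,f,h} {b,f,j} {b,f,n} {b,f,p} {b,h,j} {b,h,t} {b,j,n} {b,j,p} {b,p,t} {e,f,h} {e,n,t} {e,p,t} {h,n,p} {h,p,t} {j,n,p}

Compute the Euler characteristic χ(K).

χ(K)=0

n_0=8 n_1=27 n_2=19
χ=+8−27+19=0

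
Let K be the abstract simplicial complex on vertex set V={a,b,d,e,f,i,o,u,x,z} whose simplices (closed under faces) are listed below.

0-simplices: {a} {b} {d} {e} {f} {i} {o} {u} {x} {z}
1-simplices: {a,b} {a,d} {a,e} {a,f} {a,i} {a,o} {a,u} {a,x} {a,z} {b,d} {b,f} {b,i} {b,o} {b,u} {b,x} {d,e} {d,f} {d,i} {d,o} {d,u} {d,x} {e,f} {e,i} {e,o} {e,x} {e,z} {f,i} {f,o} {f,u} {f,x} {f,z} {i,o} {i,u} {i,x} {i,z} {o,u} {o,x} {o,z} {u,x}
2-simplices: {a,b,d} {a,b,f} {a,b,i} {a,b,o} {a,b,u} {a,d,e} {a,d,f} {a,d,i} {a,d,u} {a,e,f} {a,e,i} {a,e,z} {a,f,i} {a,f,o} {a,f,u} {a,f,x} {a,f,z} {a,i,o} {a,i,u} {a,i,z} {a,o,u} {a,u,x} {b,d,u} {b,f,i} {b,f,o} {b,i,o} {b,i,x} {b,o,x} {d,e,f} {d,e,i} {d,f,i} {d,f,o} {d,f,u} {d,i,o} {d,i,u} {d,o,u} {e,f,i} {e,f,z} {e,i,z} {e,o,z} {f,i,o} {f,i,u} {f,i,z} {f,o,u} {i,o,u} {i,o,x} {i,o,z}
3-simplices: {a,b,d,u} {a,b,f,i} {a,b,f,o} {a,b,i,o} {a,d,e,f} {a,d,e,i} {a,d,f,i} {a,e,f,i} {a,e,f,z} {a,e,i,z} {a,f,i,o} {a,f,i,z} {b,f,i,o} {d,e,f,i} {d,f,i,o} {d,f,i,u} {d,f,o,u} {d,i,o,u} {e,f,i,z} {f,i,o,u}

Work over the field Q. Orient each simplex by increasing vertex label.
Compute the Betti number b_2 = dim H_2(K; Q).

n_0=10 n_1=39 n_2=47 n_3=20  [Q]
∂1: piv[ab,ad,ae,af,ai,ao,au,ax,az] rk=9  ker:bd,bf,bi,bo,bu,bx,de,df,di,do,du,dx,ef,ei,eo,ex,ez,fi,fo,fu,fx,fz,io,iu,ix,iz,ou,ox,oz,ux
∂2: piv[abd,abf,abi,abo,abu,ade,adf,adi,adu,aef,aei,aez,afi,afo,afu,afx,afz,aio,aiu,aiz,aou,aux,bix,box,dfo,eoz,ioz] rk=27  ker:bdu,bfi,bfo,bio,def,dei,dfi,dfu,dio,diu,dou,efi,efz,eiz,fio,fiu,fiz,fou,iou,iox
∂3: piv[abdu,abfi,abfo,abio,adef,adei,adfi,aefi,aefz,aeiz,afio,afiz,dfio,dfiu,dfou,diou] rk=16  ker:bfio,defi,efiz,fiou
b_2=(47−27)−16=4

b_2=4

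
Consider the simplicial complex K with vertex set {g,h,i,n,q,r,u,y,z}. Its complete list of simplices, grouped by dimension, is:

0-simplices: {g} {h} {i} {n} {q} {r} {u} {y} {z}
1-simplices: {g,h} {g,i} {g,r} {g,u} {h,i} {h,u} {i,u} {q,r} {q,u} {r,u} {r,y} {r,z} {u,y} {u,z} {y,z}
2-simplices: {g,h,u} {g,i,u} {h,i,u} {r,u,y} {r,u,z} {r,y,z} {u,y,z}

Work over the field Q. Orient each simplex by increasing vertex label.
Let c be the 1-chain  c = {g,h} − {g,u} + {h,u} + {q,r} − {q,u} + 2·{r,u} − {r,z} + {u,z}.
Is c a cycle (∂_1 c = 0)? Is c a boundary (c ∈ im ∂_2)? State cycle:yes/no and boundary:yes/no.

n_0=9 n_1=15 n_2=7  [Q]
∂1: piv[gh,gi,gr,gu,qr,ry,rz] rk=7  ker:hi,hu,iu,qu,ru,uy,uz,yz
∂2: piv[ghu,giu,hiu,ruy,ruz,ryz] rk=6  ker:uyz
∂1c = 0
c vs im∂2: residual ≠ 0 ⇒ not boundary

cycle:yes boundary:no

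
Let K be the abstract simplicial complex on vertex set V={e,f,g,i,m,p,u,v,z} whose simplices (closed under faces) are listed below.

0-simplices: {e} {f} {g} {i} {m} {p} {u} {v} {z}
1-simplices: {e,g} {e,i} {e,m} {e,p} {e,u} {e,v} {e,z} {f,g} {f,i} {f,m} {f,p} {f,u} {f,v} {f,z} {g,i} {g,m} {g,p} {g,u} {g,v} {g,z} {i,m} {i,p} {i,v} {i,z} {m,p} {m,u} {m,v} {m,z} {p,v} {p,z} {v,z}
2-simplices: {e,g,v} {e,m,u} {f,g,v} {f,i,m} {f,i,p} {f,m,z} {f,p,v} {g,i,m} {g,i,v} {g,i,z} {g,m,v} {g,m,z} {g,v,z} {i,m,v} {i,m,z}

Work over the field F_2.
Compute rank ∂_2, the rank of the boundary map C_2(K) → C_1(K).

rank∂_2=13

n_0=9 n_1=31 n_2=15  [Z2]
∂1: piv[eg,ei,em,ep,eu,ev,ez,fg] rk=8  ker:fi,fm,fp,fu,fv,fz,gi,gm,gp,gu,gv,gz,im,ip,iv,iz,mp,mu,mv,mz,pv,pz,vz
∂2: piv[egv,emu,fgv,fim,fip,fmz,fpv,gim,giv,giz,gmv,gmz,gvz] rk=13  ker:imv,imz
rk∂_2=13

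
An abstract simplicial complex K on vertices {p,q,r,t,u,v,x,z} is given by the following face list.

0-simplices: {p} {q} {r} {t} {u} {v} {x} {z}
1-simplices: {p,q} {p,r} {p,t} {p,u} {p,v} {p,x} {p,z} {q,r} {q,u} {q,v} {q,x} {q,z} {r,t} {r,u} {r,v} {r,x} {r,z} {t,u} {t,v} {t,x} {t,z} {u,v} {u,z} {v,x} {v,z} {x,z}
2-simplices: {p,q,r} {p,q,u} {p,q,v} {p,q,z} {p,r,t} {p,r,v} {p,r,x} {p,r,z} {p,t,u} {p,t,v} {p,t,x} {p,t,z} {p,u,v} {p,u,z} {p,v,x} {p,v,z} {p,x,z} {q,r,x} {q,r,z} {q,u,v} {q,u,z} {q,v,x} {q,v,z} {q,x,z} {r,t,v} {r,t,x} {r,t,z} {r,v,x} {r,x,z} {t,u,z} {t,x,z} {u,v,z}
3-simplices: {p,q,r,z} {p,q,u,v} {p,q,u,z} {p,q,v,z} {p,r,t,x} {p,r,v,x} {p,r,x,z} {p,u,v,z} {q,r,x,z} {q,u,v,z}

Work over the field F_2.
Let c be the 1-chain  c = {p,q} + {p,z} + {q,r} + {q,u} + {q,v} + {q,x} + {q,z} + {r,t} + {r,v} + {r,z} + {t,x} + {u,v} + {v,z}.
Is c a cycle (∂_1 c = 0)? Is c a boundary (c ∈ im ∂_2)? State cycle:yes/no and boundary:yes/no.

n_0=8 n_1=26 n_2=32 n_3=10  [Z2]
∂1: piv[pq,pr,pt,pu,pv,px,pz] rk=7  ker:qr,qu,qv,qx,qz,rt,ru,rv,rx,rz,tu,tv,tx,tz,uv,uz,vx,vz,xz
∂2: piv[pqr,pqu,pqv,pqz,prt,prv,prx,prz,ptu,ptv,ptx,ptz,puv,puz,pvx,pvz,pxz,qrx] rk=18  ker:qrz,quv,quz,qvx,qvz,qxz,rtv,rtx,rtz,rvx,rxz,tuz,txz,uvz
∂3: piv[pqrz,pquv,pquz,pqvz,prtx,prvx,prxz,puvz,qrxz] rk=9  ker:quvz
∂1c = 0
c vs im∂2: reduces to 0 ⇒ boundary

cycle:yes boundary:yes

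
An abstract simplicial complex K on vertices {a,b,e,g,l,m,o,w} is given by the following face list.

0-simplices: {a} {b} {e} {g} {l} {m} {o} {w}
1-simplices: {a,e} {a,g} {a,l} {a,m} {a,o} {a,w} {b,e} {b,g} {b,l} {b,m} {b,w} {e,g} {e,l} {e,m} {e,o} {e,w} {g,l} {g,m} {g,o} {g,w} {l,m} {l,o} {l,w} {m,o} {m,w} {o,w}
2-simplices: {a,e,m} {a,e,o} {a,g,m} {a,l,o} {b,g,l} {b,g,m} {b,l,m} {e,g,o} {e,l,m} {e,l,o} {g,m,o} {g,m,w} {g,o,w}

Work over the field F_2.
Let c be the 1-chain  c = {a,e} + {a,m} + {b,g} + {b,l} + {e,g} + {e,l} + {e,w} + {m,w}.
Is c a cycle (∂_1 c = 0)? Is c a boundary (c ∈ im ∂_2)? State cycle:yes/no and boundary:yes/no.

n_0=8 n_1=26 n_2=13  [Z2]
∂1: piv[ae,ag,al,am,ao,aw,be] rk=7  ker:bg,bl,bm,bw,eg,el,em,eo,ew,gl,gm,go,gw,lm,lo,lw,mo,mw,ow
∂2: piv[aem,aeo,agm,alo,bgl,bgm,blm,ego,elm,elo,gmo,gmw,gow] rk=13
∂1c = 0
c vs im∂2: residual ≠ 0 ⇒ not boundary

cycle:yes boundary:no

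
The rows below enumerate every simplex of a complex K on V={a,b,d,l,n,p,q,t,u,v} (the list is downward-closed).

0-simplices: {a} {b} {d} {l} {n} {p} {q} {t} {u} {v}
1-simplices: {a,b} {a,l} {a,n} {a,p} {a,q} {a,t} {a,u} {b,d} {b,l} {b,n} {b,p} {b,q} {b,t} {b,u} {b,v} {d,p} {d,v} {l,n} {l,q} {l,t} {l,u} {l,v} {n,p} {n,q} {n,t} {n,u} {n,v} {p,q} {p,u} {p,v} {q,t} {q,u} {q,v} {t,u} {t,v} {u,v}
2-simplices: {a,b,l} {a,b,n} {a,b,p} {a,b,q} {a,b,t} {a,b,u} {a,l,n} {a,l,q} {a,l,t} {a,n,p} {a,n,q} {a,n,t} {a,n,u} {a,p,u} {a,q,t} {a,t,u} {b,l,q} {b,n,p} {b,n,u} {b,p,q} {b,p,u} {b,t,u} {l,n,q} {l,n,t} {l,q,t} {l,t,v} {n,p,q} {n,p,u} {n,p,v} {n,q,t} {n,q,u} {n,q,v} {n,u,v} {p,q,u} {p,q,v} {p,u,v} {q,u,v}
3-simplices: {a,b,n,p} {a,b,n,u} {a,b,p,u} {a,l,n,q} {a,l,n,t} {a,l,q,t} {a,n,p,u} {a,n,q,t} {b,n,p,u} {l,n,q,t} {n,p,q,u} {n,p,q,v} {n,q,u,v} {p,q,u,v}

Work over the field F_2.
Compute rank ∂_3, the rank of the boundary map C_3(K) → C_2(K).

n_0=10 n_1=36 n_2=37 n_3=14  [Z2]
∂1: piv[ab,al,an,ap,aq,at,au,bd,bv] rk=9  ker:bl,bn,bp,bq,bt,bu,dp,dv,ln,lq,lt,lu,lv,np,nq,nt,nu,nv,pq,pu,pv,qt,qu,qv,tu,tv,uv
∂2: piv[abl,abn,abp,abq,abt,abu,aln,alq,alt,anp,anq,ant,anu,apu,aqt,atu,bpq,ltv,npv,nqu,nqv,nuv] rk=22  ker:blq,bnp,bnu,bpu,btu,lnq,lnt,lqt,npq,npu,nqt,pqu,pqv,puv,quv
∂3: piv[abnp,abnu,abpu,alnq,alnt,alqt,anpu,anqt,npqu,npqv,nquv,pquv] rk=12  ker:bnpu,lnqt
rk∂_3=12

rank∂_3=12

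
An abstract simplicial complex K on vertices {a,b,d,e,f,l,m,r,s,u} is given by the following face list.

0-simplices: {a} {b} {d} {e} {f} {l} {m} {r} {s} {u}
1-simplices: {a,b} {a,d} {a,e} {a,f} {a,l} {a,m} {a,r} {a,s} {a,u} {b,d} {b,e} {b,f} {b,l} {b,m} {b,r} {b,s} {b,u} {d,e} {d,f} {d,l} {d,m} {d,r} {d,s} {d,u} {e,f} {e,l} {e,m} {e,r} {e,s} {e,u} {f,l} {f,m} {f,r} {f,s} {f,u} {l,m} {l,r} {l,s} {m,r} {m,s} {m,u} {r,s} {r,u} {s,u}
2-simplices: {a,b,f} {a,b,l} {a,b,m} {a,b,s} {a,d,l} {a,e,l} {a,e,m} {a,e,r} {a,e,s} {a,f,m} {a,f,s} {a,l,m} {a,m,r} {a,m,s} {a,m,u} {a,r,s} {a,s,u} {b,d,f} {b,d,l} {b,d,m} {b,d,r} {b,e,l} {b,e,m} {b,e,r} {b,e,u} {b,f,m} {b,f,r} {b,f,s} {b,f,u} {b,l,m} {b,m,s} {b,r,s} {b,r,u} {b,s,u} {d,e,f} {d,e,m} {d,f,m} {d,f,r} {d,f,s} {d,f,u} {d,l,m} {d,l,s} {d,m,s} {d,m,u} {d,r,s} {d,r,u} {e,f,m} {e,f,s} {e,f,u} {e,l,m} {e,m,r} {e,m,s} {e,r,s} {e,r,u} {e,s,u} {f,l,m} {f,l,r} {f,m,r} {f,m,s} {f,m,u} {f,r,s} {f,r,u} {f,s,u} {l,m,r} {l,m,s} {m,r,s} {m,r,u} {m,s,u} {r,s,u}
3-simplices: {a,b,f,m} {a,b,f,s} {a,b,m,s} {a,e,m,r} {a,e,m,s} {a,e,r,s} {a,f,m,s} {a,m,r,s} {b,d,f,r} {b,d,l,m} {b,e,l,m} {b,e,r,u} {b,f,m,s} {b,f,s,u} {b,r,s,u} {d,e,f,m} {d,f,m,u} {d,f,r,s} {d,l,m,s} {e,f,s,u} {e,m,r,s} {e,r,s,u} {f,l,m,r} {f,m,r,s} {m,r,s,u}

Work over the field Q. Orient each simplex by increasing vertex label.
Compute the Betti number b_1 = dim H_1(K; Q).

n_0=10 n_1=44 n_2=69 n_3=25  [Q]
∂1: piv[ab,ad,ae,af,al,am,ar,as,au] rk=9  ker:bd,be,bf,bl,bm,br,bs,bu,de,df,dl,dm,dr,ds,du,ef,el,em,er,es,eu,fl,fm,fr,fs,fu,lm,lr,ls,mr,ms,mu,rs,ru,su
∂2: piv[abf,abl,abm,abs,adl,ael,aem,aer,aes,afm,afs,alm,amr,ams,amu,ars,asu,bdf,bdl,bdm,bdr,bel,ber,beu,bfr,bfu,bru,bsu,def,dem,dfs,dfu,dls,flm,flr] rk=35  ker:bem,bfm,bfs,blm,bms,brs,dfm,dfr,dlm,dms,dmu,drs,dru,efm,efs,efu,elm,emr,ems,ers,eru,esu,fmr,fms,fmu,frs,fru,fsu,lmr,lms,mrs,mru,msu,rsu
∂3: piv[abfm,abfs,abms,aemr,aems,aers,afms,amrs,bdfr,bdlm,belm,beru,bfsu,brsu,defm,dfmu,dfrs,dlms,efsu,ersu,flmr,fmrs,mrsu] rk=23  ker:bfms,emrs
b_1=(44−9)−35=0

b_1=0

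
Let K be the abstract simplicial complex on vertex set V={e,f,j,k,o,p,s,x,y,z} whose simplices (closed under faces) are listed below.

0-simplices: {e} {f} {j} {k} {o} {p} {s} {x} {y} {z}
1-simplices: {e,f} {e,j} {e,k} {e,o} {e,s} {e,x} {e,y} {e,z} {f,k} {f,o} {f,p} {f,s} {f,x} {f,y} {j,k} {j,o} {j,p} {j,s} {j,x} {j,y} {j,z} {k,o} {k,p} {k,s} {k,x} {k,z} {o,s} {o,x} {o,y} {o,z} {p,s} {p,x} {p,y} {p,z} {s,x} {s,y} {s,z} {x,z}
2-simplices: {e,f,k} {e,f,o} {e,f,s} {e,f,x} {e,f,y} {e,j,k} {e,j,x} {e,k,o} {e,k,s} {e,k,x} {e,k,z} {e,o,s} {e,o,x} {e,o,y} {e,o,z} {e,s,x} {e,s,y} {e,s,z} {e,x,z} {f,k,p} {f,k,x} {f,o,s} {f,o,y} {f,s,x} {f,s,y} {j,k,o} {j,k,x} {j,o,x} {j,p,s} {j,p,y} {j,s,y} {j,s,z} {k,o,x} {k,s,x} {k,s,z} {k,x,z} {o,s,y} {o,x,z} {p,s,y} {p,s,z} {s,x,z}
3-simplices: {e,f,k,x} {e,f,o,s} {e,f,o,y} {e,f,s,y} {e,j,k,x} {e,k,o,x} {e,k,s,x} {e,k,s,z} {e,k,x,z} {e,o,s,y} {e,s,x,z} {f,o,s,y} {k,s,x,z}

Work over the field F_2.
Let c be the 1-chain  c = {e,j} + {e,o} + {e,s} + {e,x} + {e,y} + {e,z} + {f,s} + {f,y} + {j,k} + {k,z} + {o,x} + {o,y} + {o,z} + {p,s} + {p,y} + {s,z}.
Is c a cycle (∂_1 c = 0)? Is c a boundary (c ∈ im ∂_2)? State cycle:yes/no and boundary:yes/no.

n_0=10 n_1=38 n_2=41 n_3=13  [Z2]
∂1: piv[ef,ej,ek,eo,es,ex,ey,ez,fp] rk=9  ker:fk,fo,fs,fx,fy,jk,jo,jp,js,jx,jy,jz,ko,kp,ks,kx,kz,os,ox,oy,oz,ps,px,py,pz,sx,sy,sz,xz
∂2: piv[efk,efo,efs,efx,efy,ejk,ejx,eko,eks,ekx,ekz,eos,eox,eoy,eoz,esx,esy,esz,exz,fkp,jko,jps,jpy,jsy,jsz,psz] rk=26  ker:fkx,fos,foy,fsx,fsy,jkx,jox,kox,ksx,ksz,kxz,osy,oxz,psy,sxz
∂3: piv[efkx,efos,efoy,efsy,ejkx,ekox,eksx,eksz,ekxz,eosy,esxz] rk=11  ker:fosy,ksxz
∂1c = 0
c vs im∂2: reduces to 0 ⇒ boundary

cycle:yes boundary:yes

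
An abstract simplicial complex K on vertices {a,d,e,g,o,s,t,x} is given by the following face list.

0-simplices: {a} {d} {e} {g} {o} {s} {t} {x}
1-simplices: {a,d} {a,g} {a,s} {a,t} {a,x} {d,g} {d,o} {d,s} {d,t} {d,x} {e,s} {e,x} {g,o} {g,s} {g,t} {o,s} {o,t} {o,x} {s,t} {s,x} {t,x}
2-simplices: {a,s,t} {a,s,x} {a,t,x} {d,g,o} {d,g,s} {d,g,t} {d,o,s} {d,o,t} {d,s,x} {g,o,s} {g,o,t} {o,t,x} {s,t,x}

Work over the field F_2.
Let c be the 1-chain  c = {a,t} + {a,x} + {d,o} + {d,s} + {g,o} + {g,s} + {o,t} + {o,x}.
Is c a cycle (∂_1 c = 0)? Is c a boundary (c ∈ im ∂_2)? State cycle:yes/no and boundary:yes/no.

cycle:yes boundary:yes

n_0=8 n_1=21 n_2=13  [Z2]
∂1: piv[ad,ag,as,at,ax,do,es] rk=7  ker:dg,ds,dt,dx,ex,go,gs,gt,os,ot,ox,st,sx,tx
∂2: piv[ast,asx,atx,dgo,dgs,dgt,dos,dot,dsx,otx] rk=10  ker:gos,got,stx
∂1c = 0
c vs im∂2: reduces to 0 ⇒ boundary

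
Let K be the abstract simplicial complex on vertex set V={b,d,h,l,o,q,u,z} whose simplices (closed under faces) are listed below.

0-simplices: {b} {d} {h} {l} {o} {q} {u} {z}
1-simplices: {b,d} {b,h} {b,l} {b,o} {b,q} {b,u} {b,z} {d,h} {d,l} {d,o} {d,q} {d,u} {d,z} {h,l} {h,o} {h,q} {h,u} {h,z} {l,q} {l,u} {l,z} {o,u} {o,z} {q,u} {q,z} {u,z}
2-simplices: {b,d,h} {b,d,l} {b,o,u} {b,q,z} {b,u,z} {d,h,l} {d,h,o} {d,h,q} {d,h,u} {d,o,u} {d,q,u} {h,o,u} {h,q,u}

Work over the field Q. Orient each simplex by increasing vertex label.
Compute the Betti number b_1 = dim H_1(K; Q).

b_1=8

n_0=8 n_1=26 n_2=13  [Q]
∂1: piv[bd,bh,bl,bo,bq,bu,bz] rk=7  ker:dh,dl,do,dq,du,dz,hl,ho,hq,hu,hz,lq,lu,lz,ou,oz,qu,qz,uz
∂2: piv[bdh,bdl,bou,bqz,buz,dhl,dho,dhq,dhu,dou,dqu] rk=11  ker:hou,hqu
b_1=(26−7)−11=8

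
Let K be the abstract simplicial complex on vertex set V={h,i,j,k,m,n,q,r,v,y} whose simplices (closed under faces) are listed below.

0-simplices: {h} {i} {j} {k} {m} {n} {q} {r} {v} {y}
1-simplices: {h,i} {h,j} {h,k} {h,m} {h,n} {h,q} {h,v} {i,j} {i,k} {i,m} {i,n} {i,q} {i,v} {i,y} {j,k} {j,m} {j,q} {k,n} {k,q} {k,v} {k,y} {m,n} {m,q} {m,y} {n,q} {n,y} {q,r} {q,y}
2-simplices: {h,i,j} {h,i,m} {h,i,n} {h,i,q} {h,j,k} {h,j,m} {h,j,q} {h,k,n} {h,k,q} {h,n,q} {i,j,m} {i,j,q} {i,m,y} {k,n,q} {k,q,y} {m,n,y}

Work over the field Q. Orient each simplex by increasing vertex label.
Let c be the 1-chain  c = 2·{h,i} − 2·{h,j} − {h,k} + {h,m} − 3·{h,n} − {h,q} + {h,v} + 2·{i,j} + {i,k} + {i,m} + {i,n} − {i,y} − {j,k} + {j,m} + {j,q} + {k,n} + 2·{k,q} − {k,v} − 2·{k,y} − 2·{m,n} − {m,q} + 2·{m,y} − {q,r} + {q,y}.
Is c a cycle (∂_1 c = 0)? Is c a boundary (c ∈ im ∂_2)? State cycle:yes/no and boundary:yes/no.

n_0=10 n_1=28 n_2=16  [Q]
∂1: piv[hi,hj,hk,hm,hn,hq,hv,iy,qr] rk=9  ker:ij,ik,im,in,iq,iv,jk,jm,jq,kn,kq,kv,ky,mn,mq,my,nq,ny,qy
∂2: piv[hij,him,hin,hiq,hjk,hjm,hjq,hkn,hkq,hnq,imy,kqy,mny] rk=13  ker:ijm,ijq,knq
∂1c = 3·{h} − 2·{i} − {j} − {k} + 4·{m} − 3·{n} + {q} − {r}

cycle:no boundary:no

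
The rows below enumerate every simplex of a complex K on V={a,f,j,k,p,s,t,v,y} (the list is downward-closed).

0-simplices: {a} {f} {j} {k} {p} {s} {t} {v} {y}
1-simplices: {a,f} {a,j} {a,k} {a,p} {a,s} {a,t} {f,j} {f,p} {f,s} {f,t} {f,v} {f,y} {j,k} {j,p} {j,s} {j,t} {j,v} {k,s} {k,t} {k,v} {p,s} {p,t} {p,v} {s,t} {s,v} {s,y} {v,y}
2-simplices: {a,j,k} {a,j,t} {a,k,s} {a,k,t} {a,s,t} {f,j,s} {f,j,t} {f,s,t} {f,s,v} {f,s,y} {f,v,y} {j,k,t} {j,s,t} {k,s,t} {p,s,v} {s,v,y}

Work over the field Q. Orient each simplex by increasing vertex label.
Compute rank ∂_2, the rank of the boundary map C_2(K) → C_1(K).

rank∂_2=12

n_0=9 n_1=27 n_2=16  [Q]
∂1: piv[af,aj,ak,ap,as,at,fv,fy] rk=8  ker:fj,fp,fs,ft,jk,jp,js,jt,jv,ks,kt,kv,ps,pt,pv,st,sv,sy,vy
∂2: piv[ajk,ajt,aks,akt,ast,fjs,fjt,fst,fsv,fsy,fvy,psv] rk=12  ker:jkt,jst,kst,svy
rk∂_2=12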